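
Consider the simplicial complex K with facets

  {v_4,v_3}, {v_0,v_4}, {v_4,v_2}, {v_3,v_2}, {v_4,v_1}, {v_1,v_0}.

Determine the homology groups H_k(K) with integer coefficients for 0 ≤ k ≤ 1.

H_0 = Z,  H_1 = Z^2.

Take the total order v_0 < v_1 < v_2 < v_3 < v_4 on the vertex set. Then K (dimension 1) consists of the simplices:

  0-simplices (5): [v_0], [v_1], [v_2], [v_3], [v_4]
  1-simplices (6): [v_0,v_1], [v_0,v_4], [v_1,v_4], [v_2,v_3], [v_2,v_4], [v_3,v_4]

giving chain groups C_0 ≅ Z^5, C_1 ≅ Z^6.

The boundary map ∂_1: C_1 → C_0 sends each edge [p,q] (with p < q) to q − p.
The resulting 5×6 matrix has rank 4, and its Smith normal form has invariant factors (1,1,1,1).

From H_k ≅ ker(∂_k) / im(∂_{k+1}) we obtain:

  H_0: rank C_0 − rank ∂_1 = 5 − 4 = 1, and the invariant factors of ∂_1 are all 1, so H_0 ≅ Z.
  H_1: rank ker ∂_1 − rank ∂_2 = (6 − 4) − 0 = 2, and there is no ∂_2, so H_1 ≅ Z^2.

As a check, the Euler characteristic is 5 − 6 = -1, which agrees with 1 − 2 = -1.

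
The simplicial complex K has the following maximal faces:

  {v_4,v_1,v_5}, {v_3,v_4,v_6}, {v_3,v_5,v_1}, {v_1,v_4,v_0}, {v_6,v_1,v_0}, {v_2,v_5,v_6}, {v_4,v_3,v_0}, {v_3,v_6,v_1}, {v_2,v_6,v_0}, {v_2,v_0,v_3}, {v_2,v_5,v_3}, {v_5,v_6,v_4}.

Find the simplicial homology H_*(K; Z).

We work with the vertex ordering v_0 < v_1 < v_2 < v_3 < v_4 < v_5 < v_6. The simplices of K, each written with vertices in increasing order, are:

  0-simplices (7): [v_0], [v_1], [v_2], [v_3], [v_4], [v_5], [v_6]
  1-simplices (18): (18 of them)
  2-simplices (12): (12 of them)

Hence C_0 ≅ Z^7, C_1 ≅ Z^18, C_2 ≅ Z^12.

∂_1: C_1 → C_0 maps an edge to its endpoints' difference, ∂[p,q] = q − p.
As a 7×18 matrix over Z this has rank 6, with invariant factors (1,1,1,1,1,1).

The boundary map ∂_2: C_2 → C_1 sends each 2-simplex [p,q,r] to [q,r] − [p,r] + [p,q]. For instance
  ∂[v_0,v_3,v_4] = [v_3,v_4] − [v_0,v_4] + [v_0,v_3],
  ∂[v_1,v_4,v_5] = [v_4,v_5] − [v_1,v_5] + [v_1,v_4].
The resulting 18×12 matrix has rank 12, and its Smith normal form has invariant factors (1,1,1,1,1,1,1,1,1,1,1,2).

From H_k ≅ ker(∂_k) / im(∂_{k+1}) we obtain:

  H_0: rank C_0 − rank ∂_1 = 7 − 6 = 1, and the invariant factors of ∂_1 are all 1, so H_0 = Z.
  H_1: rank ker ∂_1 − rank ∂_2 = (18 − 6) − 12 = 0, and ∂_2 has invariant factor 2 > 1, so H_1 = Z/2Z.
  H_2: rank ker ∂_2 − rank ∂_3 = (12 − 12) − 0 = 0, and there is no ∂_3, so H_2 = 0.

As a check, the Euler characteristic is 7 − 18 + 12 = 1, which agrees with 1 − 0 + 0 = 1.

H_0 = Z,  H_1 = Z/2Z,  H_2 = 0.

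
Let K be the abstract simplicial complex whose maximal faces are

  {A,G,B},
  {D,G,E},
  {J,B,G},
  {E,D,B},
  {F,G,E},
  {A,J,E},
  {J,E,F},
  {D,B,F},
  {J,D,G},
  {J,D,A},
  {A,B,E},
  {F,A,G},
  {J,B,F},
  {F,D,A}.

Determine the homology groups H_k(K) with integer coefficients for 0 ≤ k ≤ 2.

We work with the vertex ordering A < B < D < E < F < G < J. The simplices of K, each written with vertices in increasing order, are:

  0-simplices (7): A, B, D, E, F, G, J
  1-simplices (21): AB, AD, AE, AF, AG, AJ, BD, BE, BF, BG, BJ, DE, DF, DG, DJ, EF, EG, EJ, FG, FJ, GJ
  2-simplices (14): ABE, ABG, ADF, ADJ, AEJ, AFG, BDE, BDF, BFJ, BGJ, DEG, DGJ, EFG, EFJ

Hence C_0 ≅ Z^7, C_1 ≅ Z^21, C_2 ≅ Z^14.

∂_1: C_1 → C_0 maps an edge to its endpoints' difference, ∂[p,q] = q − p. For instance
  ∂BJ = J − B.
This gives a 7×21 integer matrix of rank 6; reducing to Smith normal form yields diagonal entries (1,1,1,1,1,1).

The boundary map ∂_2: C_2 → C_1 maps a triangle to the signed sum of its edges. For instance
  ∂BDE = DE − BE + BD,
  ∂AFG = FG − AG + AF.
As a 21×14 matrix over Z this has rank 13, with invariant factors (1,1,1,1,1,1,1,1,1,1,1,1,1).

Now H_k = ker ∂_k / im ∂_{k+1}, so:

  H_0: rank C_0 − rank ∂_1 = 7 − 6 = 1, and the invariant factors of ∂_1 are all 1, so H_0 = Z.
  H_1: rank ker ∂_1 − rank ∂_2 = (21 − 6) − 13 = 2, and the invariant factors of ∂_2 are all 1, so H_1 = Z^2.
  H_2: rank ker ∂_2 − rank ∂_3 = (14 − 13) − 0 = 1, and there is no ∂_3, so H_2 = Z.

H_0 = Z,  H_1 = Z^2,  H_2 = Z.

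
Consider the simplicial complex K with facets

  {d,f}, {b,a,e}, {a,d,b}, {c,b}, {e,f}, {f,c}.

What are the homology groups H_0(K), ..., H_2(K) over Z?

K has 6 vertices, 9 edges, 2 triangles.
rank ∂_0 = 0, rank ∂_1 = 5 ⇒ b_0 = 6 − 0 − 5 = 1; all invariant factors of ∂_1 are 1 so no torsion. So H_0 = Z.
rank ∂_1 = 5, rank ∂_2 = 2 ⇒ b_1 = 9 − 5 − 2 = 2; all invariant factors of ∂_2 are 1 so no torsion. So H_1 = Z^2.
rank ∂_2 = 2, rank ∂_3 = 0 ⇒ b_2 = 2 − 2 − 0 = 0. So H_2 = 0.

H_0 = Z,  H_1 = Z^2,  H_2 = 0.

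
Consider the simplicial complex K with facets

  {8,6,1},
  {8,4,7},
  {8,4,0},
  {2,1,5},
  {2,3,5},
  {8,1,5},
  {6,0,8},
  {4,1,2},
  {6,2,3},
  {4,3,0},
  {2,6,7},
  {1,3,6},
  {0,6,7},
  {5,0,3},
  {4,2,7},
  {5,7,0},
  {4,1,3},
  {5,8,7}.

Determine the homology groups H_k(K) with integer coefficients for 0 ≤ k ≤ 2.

Take the total order 0 < 1 < 2 < 3 < 4 < 5 < 6 < 7 < 8 on the vertex set. Then K (dimension 2) consists of the simplices:

  0-simplices (9): [0], [1], [2], [3], [4], [5], [6], [7], [8]
  1-simplices (27): (27 of them)
  2-simplices (18): [0,3,4], [0,3,5], [0,4,8], [0,5,7], [0,6,7], [0,6,8], [1,2,4], [1,2,5], [1,3,4], [1,3,6], [1,5,8], [1,6,8], [2,3,5], [2,3,6], [2,4,7], [2,6,7], [4,7,8], [5,7,8]

so the chain groups are C_0 ≅ Z^9, C_1 ≅ Z^27, C_2 ≅ Z^18.

Boundary ∂_1: C_1 → C_0 is given by ∂[p,q] = [q] − [p].
This gives a 9×27 integer matrix of rank 8; reducing to Smith normal form yields diagonal entries (1,1,1,1,1,1,1,1).

Boundary ∂_2: C_2 → C_1 maps a triangle to the signed sum of its edges. For instance
  ∂[2,3,6] = [3,6] − [2,6] + [2,3],
  ∂[1,3,6] = [3,6] − [1,6] + [1,3].
This gives a 27×18 integer matrix of rank 18; reducing to Smith normal form yields diagonal entries (1,1,1,1,1,1,1,1,1,1,1,1,1,1,1,1,1,2).

Computing H_k = (kernel of ∂_k) / (image of ∂_{k+1}):

  H_0: rank C_0 − rank ∂_1 = 9 − 8 = 1, and the invariant factors of ∂_1 are all 1, so H_0 ≅ Z.
  H_1: rank ker ∂_1 − rank ∂_2 = (27 − 8) − 18 = 1, and ∂_2 has invariant factor 2 > 1, so H_1 ≅ Z ⊕ Z/2Z.
  H_2: rank ker ∂_2 − rank ∂_3 = (18 − 18) − 0 = 0, and there is no ∂_3, so H_2 ≅ 0.

As a check, the Euler characteristic is 9 − 27 + 18 = 0, which agrees with 1 − 1 + 0 = 0.
(K is a triangulation of the Klein bottle.)

H_0 ≅ Z,  H_1 ≅ Z ⊕ Z/2Z,  H_2 = 0.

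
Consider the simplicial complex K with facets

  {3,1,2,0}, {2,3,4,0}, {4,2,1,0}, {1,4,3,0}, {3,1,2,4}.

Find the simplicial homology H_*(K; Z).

K has 5 vertices, 10 edges, 10 triangles, 5 3-simplices.
rank ∂_0 = 0, rank ∂_1 = 4 ⇒ b_0 = 5 − 0 − 4 = 1; all invariant factors of ∂_1 are 1 so no torsion. So H_0 ≅ Z.
rank ∂_1 = 4, rank ∂_2 = 6 ⇒ b_1 = 10 − 4 − 6 = 0; all invariant factors of ∂_2 are 1 so no torsion. So H_1 ≅ 0.
rank ∂_2 = 6, rank ∂_3 = 4 ⇒ b_2 = 10 − 6 − 4 = 0; all invariant factors of ∂_3 are 1 so no torsion. So H_2 ≅ 0.
rank ∂_3 = 4, rank ∂_4 = 0 ⇒ b_3 = 5 − 4 − 0 = 1. So H_3 ≅ Z.

H_0 ≅ Z,  H_1 = 0,  H_2 = 0,  H_3 ≅ Z.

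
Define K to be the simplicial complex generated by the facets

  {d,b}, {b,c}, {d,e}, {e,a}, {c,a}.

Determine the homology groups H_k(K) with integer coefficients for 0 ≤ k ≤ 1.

H_0 = Z,  H_1 = Z.

Take the total order a < b < c < d < e on the vertex set. Then K (dimension 1) consists of the simplices:

  0-simplices (5): a, b, c, d, e
  1-simplices (5): ac, ae, bc, bd, de

so the chain groups are C_0 ≅ Z^5, C_1 ≅ Z^5.

Boundary ∂_1: C_1 → C_0 sends each edge [p,q] (with p < q) to q − p. For instance
  ∂ac = c − a.
The resulting 5×5 matrix has rank 4, and its Smith normal form has invariant factors (1,1,1,1).

From H_k ≅ ker(∂_k) / im(∂_{k+1}) we obtain:

  H_0: rank C_0 − rank ∂_1 = 5 − 4 = 1, and the invariant factors of ∂_1 are all 1, so H_0 ≅ Z.
  H_1: rank ker ∂_1 − rank ∂_2 = (5 − 4) − 0 = 1, and there is no ∂_2, so H_1 ≅ Z.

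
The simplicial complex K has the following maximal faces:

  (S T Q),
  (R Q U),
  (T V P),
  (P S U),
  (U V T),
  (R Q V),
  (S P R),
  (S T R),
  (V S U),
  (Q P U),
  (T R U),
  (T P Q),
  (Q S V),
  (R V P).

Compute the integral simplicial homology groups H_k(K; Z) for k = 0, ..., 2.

Fix the vertex order P < Q < R < S < T < U < V and write every simplex with vertices in increasing order. Then dim K = 2 and the simplices of K are:

  0-simplices (7): P, Q, R, S, T, U, V
  1-simplices (21): PQ, PR, PS, PT, PU, PV, QR, QS, QT, QU, QV, RS, RT, RU, RV, ST, SU, SV, TU, TV, UV
  2-simplices (14): PQT, PQU, PRS, PRV, PSU, PTV, QRU, QRV, QST, QSV, RST, RTU, SUV, TUV

giving chain groups C_0 ≅ Z^7, C_1 ≅ Z^21, C_2 ≅ Z^14.

∂_1: C_1 → C_0 maps an edge to its endpoints' difference, ∂[p,q] = q − p. For instance
  ∂RT = T − R.
The 7×21 boundary matrix has rank 6 and Smith normal form diag(1,1,1,1,1,1).

Boundary ∂_2: C_2 → C_1 maps a triangle to the signed sum of its edges. For instance
  ∂TUV = UV − TV + TU,
  ∂QRU = RU − QU + QR.
The 21×14 boundary matrix has rank 13 and Smith normal form diag(1,1,1,1,1,1,1,1,1,1,1,1,1).

From H_k ≅ ker(∂_k) / im(∂_{k+1}) we obtain:

  H_0: rank C_0 − rank ∂_1 = 7 − 6 = 1, and the invariant factors of ∂_1 are all 1, so H_0 ≅ Z.
  H_1: rank ker ∂_1 − rank ∂_2 = (21 − 6) − 13 = 2, and the invariant factors of ∂_2 are all 1, so H_1 ≅ Z^2.
  H_2: rank ker ∂_2 − rank ∂_3 = (14 − 13) − 0 = 1, and there is no ∂_3, so H_2 ≅ Z.

As a check, the Euler characteristic is 7 − 21 + 14 = 0, which agrees with 1 − 2 + 1 = 0.

H_0 = Z,  H_1 = Z^2,  H_2 = Z.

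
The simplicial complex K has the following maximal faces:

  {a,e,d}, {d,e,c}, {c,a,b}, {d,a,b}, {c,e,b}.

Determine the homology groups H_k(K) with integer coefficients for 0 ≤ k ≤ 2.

H_0 = Z,  H_1 = Z,  H_2 = 0.

Fix the vertex order a < b < c < d < e and write every simplex with vertices in increasing order. Then dim K = 2 and the simplices of K are:

  0-simplices (5): a, b, c, d, e
  1-simplices (10): ab, ac, ad, ae, bc, bd, be, cd, ce, de
  2-simplices (5): abc, abd, ade, bce, cde

giving chain groups C_0 ≅ Z^5, C_1 ≅ Z^10, C_2 ≅ Z^5.

Boundary ∂_1: C_1 → C_0 is given by ∂[p,q] = [q] − [p]. For instance
  ∂bd = d − b.
The 5×10 boundary matrix has rank 4 and Smith normal form diag(1,1,1,1).

The boundary map ∂_2: C_2 → C_1 maps a triangle to the signed sum of its edges. For instance
  ∂bce = ce − be + bc,
  ∂abc = bc − ac + ab.
The 10×5 boundary matrix has rank 5 and Smith normal form diag(1,1,1,1,1).

Reading off H_k = ker ∂_k / im ∂_{k+1}:

  H_0: rank C_0 − rank ∂_1 = 5 − 4 = 1, and the invariant factors of ∂_1 are all 1, so H_0 ≅ Z.
  H_1: rank ker ∂_1 − rank ∂_2 = (10 − 4) − 5 = 1, and the invariant factors of ∂_2 are all 1, so H_1 ≅ Z.
  H_2: rank ker ∂_2 − rank ∂_3 = (5 − 5) − 0 = 0, and there is no ∂_3, so H_2 ≅ 0.

As a check, the Euler characteristic is 5 − 10 + 5 = 0, which agrees with 1 − 1 + 0 = 0.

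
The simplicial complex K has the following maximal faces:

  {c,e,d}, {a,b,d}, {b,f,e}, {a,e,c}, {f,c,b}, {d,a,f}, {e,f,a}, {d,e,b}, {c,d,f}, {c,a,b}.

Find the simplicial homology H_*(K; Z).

H_0 ≅ Z,  H_1 ≅ Z/2Z,  H_2 = 0.

Order the vertices as a < b < c < d < e < f. Listing each simplex with vertices in this order, K has dimension 2 with simplices:

  0-simplices (6): a, b, c, d, e, f
  1-simplices (15): ab, ac, ad, ae, af, bc, bd, be, bf, cd, ce, cf, de, df, ef
  2-simplices (10): abc, abd, ace, adf, aef, bcf, bde, bef, cde, cdf

so the chain groups are C_0 ≅ Z^6, C_1 ≅ Z^15, C_2 ≅ Z^10.

∂_1: C_1 → C_0 maps an edge to its endpoints' difference, ∂[p,q] = q − p.
The resulting 6×15 matrix has rank 5, and its Smith normal form has invariant factors (1,1,1,1,1).

∂_2: C_2 → C_1 sends each 2-simplex [p,q,r] to [q,r] − [p,r] + [p,q]. For instance
  ∂abc = bc − ac + ab,
  ∂ace = ce − ae + ac.
The 15×10 boundary matrix has rank 10 and Smith normal form diag(1,1,1,1,1,1,1,1,1,2).

From H_k ≅ ker(∂_k) / im(∂_{k+1}) we obtain:

  H_0: rank C_0 − rank ∂_1 = 6 − 5 = 1, and the invariant factors of ∂_1 are all 1, so H_0 = Z.
  H_1: rank ker ∂_1 − rank ∂_2 = (15 − 5) − 10 = 0, and ∂_2 has invariant factor 2 > 1, so H_1 = Z/2Z.
  H_2: rank ker ∂_2 − rank ∂_3 = (10 − 10) − 0 = 0, and there is no ∂_3, so H_2 = 0.

As a check, the Euler characteristic is 6 − 15 + 10 = 1, which agrees with 1 − 0 + 0 = 1.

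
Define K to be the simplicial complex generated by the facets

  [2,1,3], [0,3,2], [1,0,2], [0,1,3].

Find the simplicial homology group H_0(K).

Order the vertices as 0 < 1 < 2 < 3. Listing each simplex with vertices in this order, K has dimension 2 with simplices:

  0-simplices (4): [0], [1], [2], [3]
  1-simplices (6): [0,1], [0,2], [0,3], [1,2], [1,3], [2,3]
  2-simplices (4): [0,1,2], [0,1,3], [0,2,3], [1,2,3]

so the chain groups are C_0 ≅ Z^4, C_1 ≅ Z^6, C_2 ≅ Z^4.

∂_1: C_1 → C_0 is given by ∂[p,q] = [q] − [p]. For instance
  ∂[0,2] = [2] − [0].
As a 4×6 matrix over Z this has rank 3, with invariant factors (1,1,1).

∂_2: C_2 → C_1 sends each 2-simplex [p,q,r] to [q,r] − [p,r] + [p,q]. For instance
  ∂[0,1,3] = [1,3] − [0,3] + [0,1],
  ∂[1,2,3] = [2,3] − [1,3] + [1,2].
The 6×4 boundary matrix has rank 3 and Smith normal form diag(1,1,1).

Reading off H_k = ker ∂_k / im ∂_{k+1}:

  H_0: rank C_0 − rank ∂_1 = 4 − 3 = 1, and the invariant factors of ∂_1 are all 1, so H_0 ≅ Z.

(K is a triangulation of the 2-sphere S^2.)

H_0 ≅ Z.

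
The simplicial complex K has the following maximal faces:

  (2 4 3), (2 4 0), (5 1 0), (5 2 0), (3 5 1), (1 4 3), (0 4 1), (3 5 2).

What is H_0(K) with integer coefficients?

We work with the vertex ordering 0 < 1 < 2 < 3 < 4 < 5. The simplices of K, each written with vertices in increasing order, are:

  0-simplices (6): [0], [1], [2], [3], [4], [5]
  1-simplices (12): [0,1], [0,2], [0,4], [0,5], [1,3], [1,4], [1,5], [2,3], [2,4], [2,5], [3,4], [3,5]
  2-simplices (8): [0,1,4], [0,1,5], [0,2,4], [0,2,5], [1,3,4], [1,3,5], [2,3,4], [2,3,5]

giving chain groups C_0 ≅ Z^6, C_1 ≅ Z^12, C_2 ≅ Z^8.

∂_1: C_1 → C_0 is given by ∂[p,q] = [q] − [p]. For instance
  ∂[1,4] = [4] − [1].
The resulting 6×12 matrix has rank 5, and its Smith normal form has invariant factors (1,1,1,1,1).

The boundary map ∂_2: C_2 → C_1 acts by ∂[p,q,r] = [q,r] − [p,r] + [p,q]. For instance
  ∂[2,3,4] = [3,4] − [2,4] + [2,3],
  ∂[0,1,4] = [1,4] − [0,4] + [0,1].
The 12×8 boundary matrix has rank 7 and Smith normal form diag(1,1,1,1,1,1,1).

Computing H_k = (kernel of ∂_k) / (image of ∂_{k+1}):

  H_0: rank C_0 − rank ∂_1 = 6 − 5 = 1, and the invariant factors of ∂_1 are all 1, so H_0 ≅ Z.

H_0 ≅ Z.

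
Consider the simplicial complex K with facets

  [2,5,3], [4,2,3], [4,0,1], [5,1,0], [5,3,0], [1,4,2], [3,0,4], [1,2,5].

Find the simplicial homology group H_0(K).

H_0 = Z.

We work with the vertex ordering 0 < 1 < 2 < 3 < 4 < 5. The simplices of K, each written with vertices in increasing order, are:

  0-simplices (6): [0], [1], [2], [3], [4], [5]
  1-simplices (12): [0,1], [0,3], [0,4], [0,5], [1,2], [1,4], [1,5], [2,3], [2,4], [2,5], [3,4], [3,5]
  2-simplices (8): [0,1,4], [0,1,5], [0,3,4], [0,3,5], [1,2,4], [1,2,5], [2,3,4], [2,3,5]

Hence C_0 ≅ Z^6, C_1 ≅ Z^12, C_2 ≅ Z^8.

The boundary map ∂_1: C_1 → C_0 maps an edge to its endpoints' difference, ∂[p,q] = q − p. For instance
  ∂[1,5] = [5] − [1].
The resulting 6×12 matrix has rank 5, and its Smith normal form has invariant factors (1,1,1,1,1).

Boundary ∂_2: C_2 → C_1 acts by ∂[p,q,r] = [q,r] − [p,r] + [p,q]. For instance
  ∂[0,3,4] = [3,4] − [0,4] + [0,3],
  ∂[0,1,4] = [1,4] − [0,4] + [0,1].
The resulting 12×8 matrix has rank 7, and its Smith normal form has invariant factors (1,1,1,1,1,1,1).

Reading off H_k = ker ∂_k / im ∂_{k+1}:

  H_0: rank C_0 − rank ∂_1 = 6 − 5 = 1, and the invariant factors of ∂_1 are all 1, so H_0 ≅ Z.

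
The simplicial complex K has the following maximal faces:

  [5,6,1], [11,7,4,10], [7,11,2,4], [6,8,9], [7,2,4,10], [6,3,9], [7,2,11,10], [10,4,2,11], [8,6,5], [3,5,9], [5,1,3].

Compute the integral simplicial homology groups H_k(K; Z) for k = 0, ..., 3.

H_0 = Z^2,  H_1 = Z,  H_2 = 0,  H_3 = Z.

K has 11 vertices, 22 edges, 16 triangles, 5 3-simplices.
rank ∂_0 = 0, rank ∂_1 = 9 ⇒ b_0 = 11 − 0 − 9 = 2; all invariant factors of ∂_1 are 1 so no torsion. So H_0 = Z^2.
rank ∂_1 = 9, rank ∂_2 = 12 ⇒ b_1 = 22 − 9 − 12 = 1; all invariant factors of ∂_2 are 1 so no torsion. So H_1 = Z.
rank ∂_2 = 12, rank ∂_3 = 4 ⇒ b_2 = 16 − 12 − 4 = 0; all invariant factors of ∂_3 are 1 so no torsion. So H_2 = 0.
rank ∂_3 = 4, rank ∂_4 = 0 ⇒ b_3 = 5 − 4 − 0 = 1. So H_3 = Z.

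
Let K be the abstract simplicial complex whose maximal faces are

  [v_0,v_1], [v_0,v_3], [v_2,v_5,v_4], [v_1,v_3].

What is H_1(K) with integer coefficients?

Take the total order v_0 < v_1 < v_2 < v_3 < v_4 < v_5 on the vertex set. Then K (dimension 2) consists of the simplices:

  0-simplices (6): [v_0], [v_1], [v_2], [v_3], [v_4], [v_5]
  1-simplices (6): [v_0,v_1], [v_0,v_3], [v_1,v_3], [v_2,v_4], [v_2,v_5], [v_4,v_5]
  2-simplices (1): [v_2,v_4,v_5]

so the chain groups are C_0 ≅ Z^6, C_1 ≅ Z^6, C_2 ≅ Z^1.

The boundary map ∂_1: C_1 → C_0 is given by ∂[p,q] = [q] − [p]. For instance
  ∂[v_2,v_5] = [v_5] − [v_2].
This gives a 6×6 integer matrix of rank 4; reducing to Smith normal form yields diagonal entries (1,1,1,1).

The boundary map ∂_2: C_2 → C_1 maps a triangle to the signed sum of its edges. For instance
  ∂[v_2,v_4,v_5] = [v_4,v_5] − [v_2,v_5] + [v_2,v_4].
This gives a 6×1 integer matrix of rank 1; reducing to Smith normal form yields diagonal entries (1).

Computing H_k = (kernel of ∂_k) / (image of ∂_{k+1}):

  H_1: rank ker ∂_1 − rank ∂_2 = (6 − 4) − 1 = 1, and the invariant factors of ∂_2 are all 1, so H_1 ≅ Z.

(K is a triangulation of the disjoint union of the 2-simplex and the circle S^1.)

H_1 = Z.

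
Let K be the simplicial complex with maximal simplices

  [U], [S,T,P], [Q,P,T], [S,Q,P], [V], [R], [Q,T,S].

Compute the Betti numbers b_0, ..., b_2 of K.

K has 7 vertices, 6 edges, 4 triangles.
rank ∂_0 = 0, rank ∂_1 = 3 ⇒ b_0 = 7 − 0 − 3 = 4; all invariant factors of ∂_1 are 1 so no torsion. So H_0 ≅ Z^4.
rank ∂_1 = 3, rank ∂_2 = 3 ⇒ b_1 = 6 − 3 − 3 = 0; all invariant factors of ∂_2 are 1 so no torsion. So H_1 ≅ 0.
rank ∂_2 = 3, rank ∂_3 = 0 ⇒ b_2 = 4 − 3 − 0 = 1. So H_2 ≅ Z.

b_0 = 4, b_1 = 0, b_2 = 1.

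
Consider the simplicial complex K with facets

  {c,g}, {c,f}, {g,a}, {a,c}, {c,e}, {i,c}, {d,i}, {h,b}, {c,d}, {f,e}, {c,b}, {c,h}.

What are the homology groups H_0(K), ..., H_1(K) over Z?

H_0 ≅ Z,  H_1 ≅ Z^4.

Order the vertices as a < b < c < d < e < f < g < h < i. Listing each simplex with vertices in this order, K has dimension 1 with simplices:

  0-simplices (9): a, b, c, d, e, f, g, h, i
  1-simplices (12): ac, ag, bc, bh, cd, ce, cf, cg, ch, ci, di, ef

giving chain groups C_0 ≅ Z^9, C_1 ≅ Z^12.

Boundary ∂_1: C_1 → C_0 maps an edge to its endpoints' difference, ∂[p,q] = q − p. For instance
  ∂bh = h − b.
This gives a 9×12 integer matrix of rank 8; reducing to Smith normal form yields diagonal entries (1,1,1,1,1,1,1,1).

Now H_k = ker ∂_k / im ∂_{k+1}, so:

  H_0: rank C_0 − rank ∂_1 = 9 − 8 = 1, and the invariant factors of ∂_1 are all 1, so H_0 ≅ Z.
  H_1: rank ker ∂_1 − rank ∂_2 = (12 − 8) − 0 = 4, and there is no ∂_2, so H_1 ≅ Z^4.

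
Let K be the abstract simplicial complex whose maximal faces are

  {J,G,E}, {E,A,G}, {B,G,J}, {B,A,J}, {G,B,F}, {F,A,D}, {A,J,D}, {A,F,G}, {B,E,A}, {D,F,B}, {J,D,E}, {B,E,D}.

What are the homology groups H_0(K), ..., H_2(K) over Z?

H_0 ≅ Z,  H_1 ≅ Z/2Z,  H_2 = 0.

Order the vertices as A < B < D < E < F < G < J. Listing each simplex with vertices in this order, K has dimension 2 with simplices:

  0-simplices (7): A, B, D, E, F, G, J
  1-simplices (18): AB, AD, AE, AF, AG, AJ, BD, BE, BF, BG, BJ, DE, DF, DJ, EG, EJ, FG, GJ
  2-simplices (12): ABE, ABJ, ADF, ADJ, AEG, AFG, BDE, BDF, BFG, BGJ, DEJ, EGJ

giving chain groups C_0 ≅ Z^7, C_1 ≅ Z^18, C_2 ≅ Z^12.

Boundary ∂_1: C_1 → C_0 sends each edge [p,q] (with p < q) to q − p. For instance
  ∂BD = D − B.
As a 7×18 matrix over Z this has rank 6, with invariant factors (1,1,1,1,1,1).

Boundary ∂_2: C_2 → C_1 acts by ∂[p,q,r] = [q,r] − [p,r] + [p,q]. For instance
  ∂ABE = BE − AE + AB,
  ∂EGJ = GJ − EJ + EG.
The resulting 18×12 matrix has rank 12, and its Smith normal form has invariant factors (1,1,1,1,1,1,1,1,1,1,1,2).

From H_k ≅ ker(∂_k) / im(∂_{k+1}) we obtain:

  H_0: rank C_0 − rank ∂_1 = 7 − 6 = 1, and the invariant factors of ∂_1 are all 1, so H_0 ≅ Z.
  H_1: rank ker ∂_1 − rank ∂_2 = (18 − 6) − 12 = 0, and ∂_2 has invariant factor 2 > 1, so H_1 ≅ Z/2Z.
  H_2: rank ker ∂_2 − rank ∂_3 = (12 − 12) − 0 = 0, and there is no ∂_3, so H_2 ≅ 0.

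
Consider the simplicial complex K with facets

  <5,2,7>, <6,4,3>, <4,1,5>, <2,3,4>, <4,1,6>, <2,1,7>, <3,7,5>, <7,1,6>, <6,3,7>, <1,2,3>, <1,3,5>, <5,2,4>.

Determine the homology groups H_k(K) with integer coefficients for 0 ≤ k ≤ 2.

H_0 ≅ Z,  H_1 ≅ Z/2,  H_2 = 0.

Fix the vertex order 1 < 2 < 3 < 4 < 5 < 6 < 7 and write every simplex with vertices in increasing order. Then dim K = 2 and the simplices of K are:

  0-simplices (7): [1], [2], [3], [4], [5], [6], [7]
  1-simplices (18): [1,2], [1,3], [1,4], [1,5], [1,6], [1,7], [2,3], [2,4], [2,5], [2,7], [3,4], [3,5], [3,6], [3,7], [4,5], [4,6], [5,7], [6,7]
  2-simplices (12): [1,2,3], [1,2,7], [1,3,5], [1,4,5], [1,4,6], [1,6,7], [2,3,4], [2,4,5], [2,5,7], [3,4,6], [3,5,7], [3,6,7]

giving chain groups C_0 ≅ Z^7, C_1 ≅ Z^18, C_2 ≅ Z^12.

∂_1: C_1 → C_0 is given by ∂[p,q] = [q] − [p]. For instance
  ∂[4,6] = [6] − [4].
The 7×18 boundary matrix has rank 6 and Smith normal form diag(1,1,1,1,1,1).

∂_2: C_2 → C_1 sends each 2-simplex [p,q,r] to [q,r] − [p,r] + [p,q]. For instance
  ∂[1,3,5] = [3,5] − [1,5] + [1,3],
  ∂[1,2,3] = [2,3] − [1,3] + [1,2].
The resulting 18×12 matrix has rank 12, and its Smith normal form has invariant factors (1,1,1,1,1,1,1,1,1,1,1,2).

Reading off H_k = ker ∂_k / im ∂_{k+1}:

  H_0: rank C_0 − rank ∂_1 = 7 − 6 = 1, and the invariant factors of ∂_1 are all 1, so H_0 ≅ Z.
  H_1: rank ker ∂_1 − rank ∂_2 = (18 − 6) − 12 = 0, and ∂_2 has invariant factor 2 > 1, so H_1 ≅ Z/2.
  H_2: rank ker ∂_2 − rank ∂_3 = (12 − 12) − 0 = 0, and there is no ∂_3, so H_2 ≅ 0.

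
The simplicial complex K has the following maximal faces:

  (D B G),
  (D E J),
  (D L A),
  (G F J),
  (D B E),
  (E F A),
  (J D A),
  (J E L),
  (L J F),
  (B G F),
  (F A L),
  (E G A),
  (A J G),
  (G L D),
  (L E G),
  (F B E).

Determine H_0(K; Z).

H_0 = Z.

We work with the vertex ordering A < B < D < E < F < G < J < L. The simplices of K, each written with vertices in increasing order, are:

  0-simplices (8): A, B, D, E, F, G, J, L
  1-simplices (24): AD, AE, AF, AG, AJ, AL, BD, BE, BF, BG, DE, DG, DJ, DL, EF, EG, EJ, EL, FG, FJ, FL, GJ, GL, JL
  2-simplices (16): ADJ, ADL, AEF, AEG, AFL, AGJ, BDE, BDG, BEF, BFG, DEJ, DGL, EGL, EJL, FGJ, FJL

giving chain groups C_0 ≅ Z^8, C_1 ≅ Z^24, C_2 ≅ Z^16.

∂_1: C_1 → C_0 maps an edge to its endpoints' difference, ∂[p,q] = q − p. For instance
  ∂AL = L − A.
The resulting 8×24 matrix has rank 7, and its Smith normal form has invariant factors (1,1,1,1,1,1,1).

The boundary map ∂_2: C_2 → C_1 acts by ∂[p,q,r] = [q,r] − [p,r] + [p,q]. For instance
  ∂BEF = EF − BF + BE,
  ∂BDG = DG − BG + BD.
The resulting 24×16 matrix has rank 15, and its Smith normal form has invariant factors (1,1,1,1,1,1,1,1,1,1,1,1,1,1,1).

Computing H_k = (kernel of ∂_k) / (image of ∂_{k+1}):

  H_0: rank C_0 − rank ∂_1 = 8 − 7 = 1, and the invariant factors of ∂_1 are all 1, so H_0 ≅ Z.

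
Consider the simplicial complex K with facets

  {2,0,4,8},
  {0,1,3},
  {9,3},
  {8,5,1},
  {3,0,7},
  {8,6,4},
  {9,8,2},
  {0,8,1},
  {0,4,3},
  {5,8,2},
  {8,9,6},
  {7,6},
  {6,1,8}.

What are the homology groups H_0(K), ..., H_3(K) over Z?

Fix the vertex order 0 < 1 < 2 < 3 < 4 < 5 < 6 < 7 < 8 < 9 and write every simplex with vertices in increasing order. Then dim K = 3 and the simplices of K are:

  0-simplices (10): [0], [1], [2], [3], [4], [5], [6], [7], [8], [9]
  1-simplices (24): (24 of them)
  2-simplices (14): [0,1,3], [0,1,8], [0,2,4], [0,2,8], [0,3,4], [0,3,7], [0,4,8], [1,5,8], [1,6,8], [2,4,8], [2,5,8], [2,8,9], [4,6,8], [6,8,9]
  3-simplices (1): [0,2,4,8]

Hence C_0 ≅ Z^10, C_1 ≅ Z^24, C_2 ≅ Z^14, C_3 ≅ Z^1.

Boundary ∂_1: C_1 → C_0 maps an edge to its endpoints' difference, ∂[p,q] = q − p. For instance
  ∂[3,9] = [9] − [3].
The 10×24 boundary matrix has rank 9 and Smith normal form diag(1,1,1,1,1,1,1,1,1).

∂_2: C_2 → C_1 acts by ∂[p,q,r] = [q,r] − [p,r] + [p,q]. For instance
  ∂[4,6,8] = [6,8] − [4,8] + [4,6],
  ∂[0,3,7] = [3,7] − [0,7] + [0,3].
As a 24×14 matrix over Z this has rank 13, with invariant factors (1,1,1,1,1,1,1,1,1,1,1,1,1).

The boundary map ∂_3: C_3 → C_2 sends each 3-simplex σ to the alternating sum Σ_i (−1)^i (σ with its i-th vertex removed). For instance
  ∂[0,2,4,8] = [2,4,8] − [0,4,8] + [0,2,8] − [0,2,4].
As a 14×1 matrix over Z this has rank 1, with invariant factors (1).

Computing H_k = (kernel of ∂_k) / (image of ∂_{k+1}):

  H_0: rank C_0 − rank ∂_1 = 10 − 9 = 1, and the invariant factors of ∂_1 are all 1, so H_0 = Z.
  H_1: rank ker ∂_1 − rank ∂_2 = (24 − 9) − 13 = 2, and the invariant factors of ∂_2 are all 1, so H_1 = Z^2.
  H_2: rank ker ∂_2 − rank ∂_3 = (14 − 13) − 1 = 0, and the invariant factors of ∂_3 are all 1, so H_2 = 0.
  H_3: rank ker ∂_3 − rank ∂_4 = (1 − 1) − 0 = 0, and there is no ∂_4, so H_3 = 0.

H_0 ≅ Z,  H_1 ≅ Z^2,  H_2 = 0,  H_3 = 0.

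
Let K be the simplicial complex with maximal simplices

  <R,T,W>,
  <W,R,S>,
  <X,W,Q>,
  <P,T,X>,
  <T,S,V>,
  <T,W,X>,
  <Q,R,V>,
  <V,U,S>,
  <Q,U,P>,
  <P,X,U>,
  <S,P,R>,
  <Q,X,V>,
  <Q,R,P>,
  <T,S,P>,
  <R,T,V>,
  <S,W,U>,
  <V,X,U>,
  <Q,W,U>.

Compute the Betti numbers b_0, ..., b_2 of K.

b_0 = 1, b_1 = 1, b_2 = 0.

Fix the vertex order P < Q < R < S < T < U < V < W < X and write every simplex with vertices in increasing order. Then dim K = 2 and the simplices of K are:

  0-simplices (9): P, Q, R, S, T, U, V, W, X
  1-simplices (27): PQ, PR, PS, PT, PU, PX, QR, QU, QV, QW, QX, RS, RT, RV, RW, ST, SU, SV, SW, TV, TW, TX, UV, UW, UX, VX, WX
  2-simplices (18): PQR, PQU, PRS, PST, PTX, PUX, QRV, QUW, QVX, QWX, RSW, RTV, RTW, STV, SUV, SUW, TWX, UVX

Hence C_0 ≅ Z^9, C_1 ≅ Z^27, C_2 ≅ Z^18.

∂_1: C_1 → C_0 sends each edge [p,q] (with p < q) to q − p.
The resulting 9×27 matrix has rank 8, and its Smith normal form has invariant factors (1,1,1,1,1,1,1,1).

Boundary ∂_2: C_2 → C_1 sends each 2-simplex [p,q,r] to [q,r] − [p,r] + [p,q]. For instance
  ∂PUX = UX − PX + PU,
  ∂PTX = TX − PX + PT.
This gives a 27×18 integer matrix of rank 18; reducing to Smith normal form yields diagonal entries (1,1,1,1,1,1,1,1,1,1,1,1,1,1,1,1,1,2).

Computing H_k = (kernel of ∂_k) / (image of ∂_{k+1}):

  H_0: rank C_0 − rank ∂_1 = 9 − 8 = 1, and the invariant factors of ∂_1 are all 1, so H_0 = Z.
  H_1: rank ker ∂_1 − rank ∂_2 = (27 − 8) − 18 = 1, and ∂_2 has invariant factor 2 > 1, so H_1 = Z ⊕ Z/2Z.
  H_2: rank ker ∂_2 − rank ∂_3 = (18 − 18) − 0 = 0, and there is no ∂_3, so H_2 = 0.

Hence the Betti numbers are b_0 = 1, b_1 = 1, b_2 = 0.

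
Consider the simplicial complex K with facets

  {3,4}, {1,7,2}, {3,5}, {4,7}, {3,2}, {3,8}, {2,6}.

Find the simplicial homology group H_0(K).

Fix the vertex order 1 < 2 < 3 < 4 < 5 < 6 < 7 < 8 and write every simplex with vertices in increasing order. Then dim K = 2 and the simplices of K are:

  0-simplices (8): [1], [2], [3], [4], [5], [6], [7], [8]
  1-simplices (9): [1,2], [1,7], [2,3], [2,6], [2,7], [3,4], [3,5], [3,8], [4,7]
  2-simplices (1): [1,2,7]

giving chain groups C_0 ≅ Z^8, C_1 ≅ Z^9, C_2 ≅ Z^1.

∂_1: C_1 → C_0 maps an edge to its endpoints' difference, ∂[p,q] = q − p.
As a 8×9 matrix over Z this has rank 7, with invariant factors (1,1,1,1,1,1,1).

The boundary map ∂_2: C_2 → C_1 maps a triangle to the signed sum of its edges. For instance
  ∂[1,2,7] = [2,7] − [1,7] + [1,2].
The resulting 9×1 matrix has rank 1, and its Smith normal form has invariant factors (1).

Computing H_k = (kernel of ∂_k) / (image of ∂_{k+1}):

  H_0: rank C_0 − rank ∂_1 = 8 − 7 = 1, and the invariant factors of ∂_1 are all 1, so H_0 = Z.

H_0 = Z.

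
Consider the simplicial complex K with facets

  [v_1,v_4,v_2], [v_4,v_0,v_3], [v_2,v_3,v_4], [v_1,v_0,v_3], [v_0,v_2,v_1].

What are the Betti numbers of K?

b_0 = 1, b_1 = 1, b_2 = 0.

Take the total order v_0 < v_1 < v_2 < v_3 < v_4 on the vertex set. Then K (dimension 2) consists of the simplices:

  0-simplices (5): [v_0], [v_1], [v_2], [v_3], [v_4]
  1-simplices (10): [v_0,v_1], [v_0,v_2], [v_0,v_3], [v_0,v_4], [v_1,v_2], [v_1,v_3], [v_1,v_4], [v_2,v_3], [v_2,v_4], [v_3,v_4]
  2-simplices (5): [v_0,v_1,v_2], [v_0,v_1,v_3], [v_0,v_3,v_4], [v_1,v_2,v_4], [v_2,v_3,v_4]

giving chain groups C_0 ≅ Z^5, C_1 ≅ Z^10, C_2 ≅ Z^5.

The boundary map ∂_1: C_1 → C_0 is given by ∂[p,q] = [q] − [p]. For instance
  ∂[v_2,v_3] = [v_3] − [v_2].
This gives a 5×10 integer matrix of rank 4; reducing to Smith normal form yields diagonal entries (1,1,1,1).

∂_2: C_2 → C_1 sends each 2-simplex [p,q,r] to [q,r] − [p,r] + [p,q]. For instance
  ∂[v_0,v_3,v_4] = [v_3,v_4] − [v_0,v_4] + [v_0,v_3],
  ∂[v_1,v_2,v_4] = [v_2,v_4] − [v_1,v_4] + [v_1,v_2].
The 10×5 boundary matrix has rank 5 and Smith normal form diag(1,1,1,1,1).

Now H_k = ker ∂_k / im ∂_{k+1}, so:

  H_0: rank C_0 − rank ∂_1 = 5 − 4 = 1, and the invariant factors of ∂_1 are all 1, so H_0 = Z.
  H_1: rank ker ∂_1 − rank ∂_2 = (10 − 4) − 5 = 1, and the invariant factors of ∂_2 are all 1, so H_1 = Z.
  H_2: rank ker ∂_2 − rank ∂_3 = (5 − 5) − 0 = 0, and there is no ∂_3, so H_2 = 0.

Hence the Betti numbers are b_0 = 1, b_1 = 1, b_2 = 0.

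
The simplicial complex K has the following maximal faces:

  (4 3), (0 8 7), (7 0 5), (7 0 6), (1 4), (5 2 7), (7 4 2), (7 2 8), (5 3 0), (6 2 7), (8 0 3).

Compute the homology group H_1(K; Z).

Take the total order 0 < 1 < 2 < 3 < 4 < 5 < 6 < 7 < 8 on the vertex set. Then K (dimension 2) consists of the simplices:

  0-simplices (9): [0], [1], [2], [3], [4], [5], [6], [7], [8]
  1-simplices (18): [0,3], [0,5], [0,6], [0,7], [0,8], [1,4], [2,4], [2,5], [2,6], [2,7], [2,8], [3,4], [3,5], [3,8], [4,7], [5,7], [6,7], [7,8]
  2-simplices (9): [0,3,5], [0,3,8], [0,5,7], [0,6,7], [0,7,8], [2,4,7], [2,5,7], [2,6,7], [2,7,8]

Hence C_0 ≅ Z^9, C_1 ≅ Z^18, C_2 ≅ Z^9.

∂_1: C_1 → C_0 sends each edge [p,q] (with p < q) to q − p. For instance
  ∂[2,7] = [7] − [2].
The resulting 9×18 matrix has rank 8, and its Smith normal form has invariant factors (1,1,1,1,1,1,1,1).

∂_2: C_2 → C_1 maps a triangle to the signed sum of its edges. For instance
  ∂[0,6,7] = [6,7] − [0,7] + [0,6],
  ∂[2,5,7] = [5,7] − [2,7] + [2,5].
As a 18×9 matrix over Z this has rank 9, with invariant factors (1,1,1,1,1,1,1,1,1).

From H_k ≅ ker(∂_k) / im(∂_{k+1}) we obtain:

  H_1: rank ker ∂_1 − rank ∂_2 = (18 − 8) − 9 = 1, and the invariant factors of ∂_2 are all 1, so H_1 = Z.

H_1 = Z.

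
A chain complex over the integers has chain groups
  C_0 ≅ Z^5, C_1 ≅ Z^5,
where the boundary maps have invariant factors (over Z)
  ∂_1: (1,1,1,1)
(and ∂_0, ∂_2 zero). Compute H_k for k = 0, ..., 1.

H_0 ≅ Z,  H_1 ≅ Z.

H_0: b_0 = 5 − 0 − 4 = 1; torsion from ∂_1 factors > 1: none. So H_0 ≅ Z.
H_1: b_1 = 5 − 4 − 0 = 1; torsion from ∂_2 factors > 1: none. So H_1 ≅ Z.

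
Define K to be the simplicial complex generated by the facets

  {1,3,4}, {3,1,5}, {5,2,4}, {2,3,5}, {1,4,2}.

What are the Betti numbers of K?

b_0 = 1, b_1 = 1, b_2 = 0.

Take the total order 1 < 2 < 3 < 4 < 5 on the vertex set. Then K (dimension 2) consists of the simplices:

  0-simplices (5): [1], [2], [3], [4], [5]
  1-simplices (10): [1,2], [1,3], [1,4], [1,5], [2,3], [2,4], [2,5], [3,4], [3,5], [4,5]
  2-simplices (5): [1,2,4], [1,3,4], [1,3,5], [2,3,5], [2,4,5]

so the chain groups are C_0 ≅ Z^5, C_1 ≅ Z^10, C_2 ≅ Z^5.

The boundary map ∂_1: C_1 → C_0 is given by ∂[p,q] = [q] − [p].
This gives a 5×10 integer matrix of rank 4; reducing to Smith normal form yields diagonal entries (1,1,1,1).

The boundary map ∂_2: C_2 → C_1 sends each 2-simplex [p,q,r] to [q,r] − [p,r] + [p,q]. For instance
  ∂[1,3,4] = [3,4] − [1,4] + [1,3],
  ∂[2,4,5] = [4,5] − [2,5] + [2,4].
The resulting 10×5 matrix has rank 5, and its Smith normal form has invariant factors (1,1,1,1,1).

Now H_k = ker ∂_k / im ∂_{k+1}, so:

  H_0: rank C_0 − rank ∂_1 = 5 − 4 = 1, and the invariant factors of ∂_1 are all 1, so H_0 = Z.
  H_1: rank ker ∂_1 − rank ∂_2 = (10 − 4) − 5 = 1, and the invariant factors of ∂_2 are all 1, so H_1 = Z.
  H_2: rank ker ∂_2 − rank ∂_3 = (5 − 5) − 0 = 0, and there is no ∂_3, so H_2 = 0.

(K is a triangulation of the Möbius band.)

Hence the Betti numbers are b_0 = 1, b_1 = 1, b_2 = 0.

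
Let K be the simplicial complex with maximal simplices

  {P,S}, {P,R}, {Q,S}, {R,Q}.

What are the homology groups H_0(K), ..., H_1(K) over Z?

We work with the vertex ordering P < Q < R < S. The simplices of K, each written with vertices in increasing order, are:

  0-simplices (4): P, Q, R, S
  1-simplices (4): PR, PS, QR, QS

Hence C_0 ≅ Z^4, C_1 ≅ Z^4.

∂_1: C_1 → C_0 maps an edge to its endpoints' difference, ∂[p,q] = q − p. For instance
  ∂QS = S − Q.
As a 4×4 matrix over Z this has rank 3, with invariant factors (1,1,1).

From H_k ≅ ker(∂_k) / im(∂_{k+1}) we obtain:

  H_0: rank C_0 − rank ∂_1 = 4 − 3 = 1, and the invariant factors of ∂_1 are all 1, so H_0 = Z.
  H_1: rank ker ∂_1 − rank ∂_2 = (4 − 3) − 0 = 1, and there is no ∂_2, so H_1 = Z.

As a check, the Euler characteristic is 4 − 4 = 0, which agrees with 1 − 1 = 0.
(K is a triangulation of the circle S^1.)

H_0 = Z,  H_1 = Z.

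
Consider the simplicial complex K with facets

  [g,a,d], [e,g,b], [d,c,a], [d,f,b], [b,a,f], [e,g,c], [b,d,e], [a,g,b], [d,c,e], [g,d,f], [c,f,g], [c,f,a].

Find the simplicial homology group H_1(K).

H_1 ≅ Z/2.

Fix the vertex order a < b < c < d < e < f < g and write every simplex with vertices in increasing order. Then dim K = 2 and the simplices of K are:

  0-simplices (7): a, b, c, d, e, f, g
  1-simplices (18): ab, ac, ad, af, ag, bd, be, bf, bg, cd, ce, cf, cg, de, df, dg, eg, fg
  2-simplices (12): abf, abg, acd, acf, adg, bde, bdf, beg, cde, ceg, cfg, dfg

giving chain groups C_0 ≅ Z^7, C_1 ≅ Z^18, C_2 ≅ Z^12.

∂_1: C_1 → C_0 sends each edge [p,q] (with p < q) to q − p. For instance
  ∂cg = g − c.
As a 7×18 matrix over Z this has rank 6, with invariant factors (1,1,1,1,1,1).

Boundary ∂_2: C_2 → C_1 maps a triangle to the signed sum of its edges. For instance
  ∂bde = de − be + bd,
  ∂dfg = fg − dg + df.
This gives a 18×12 integer matrix of rank 12; reducing to Smith normal form yields diagonal entries (1,1,1,1,1,1,1,1,1,1,1,2).

From H_k ≅ ker(∂_k) / im(∂_{k+1}) we obtain:

  H_1: rank ker ∂_1 − rank ∂_2 = (18 − 6) − 12 = 0, and ∂_2 has invariant factor 2 > 1, so H_1 = Z/2.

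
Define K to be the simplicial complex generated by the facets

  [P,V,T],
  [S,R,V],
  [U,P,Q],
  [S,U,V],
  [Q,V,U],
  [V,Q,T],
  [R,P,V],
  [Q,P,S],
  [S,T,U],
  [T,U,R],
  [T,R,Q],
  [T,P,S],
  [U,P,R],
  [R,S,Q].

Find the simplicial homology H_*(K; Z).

H_0 = Z,  H_1 = Z^2,  H_2 = Z.

Take the total order P < Q < R < S < T < U < V on the vertex set. Then K (dimension 2) consists of the simplices:

  0-simplices (7): P, Q, R, S, T, U, V
  1-simplices (21): PQ, PR, PS, PT, PU, PV, QR, QS, QT, QU, QV, RS, RT, RU, RV, ST, SU, SV, TU, TV, UV
  2-simplices (14): PQS, PQU, PRU, PRV, PST, PTV, QRS, QRT, QTV, QUV, RSV, RTU, STU, SUV

giving chain groups C_0 ≅ Z^7, C_1 ≅ Z^21, C_2 ≅ Z^14.

Boundary ∂_1: C_1 → C_0 is given by ∂[p,q] = [q] − [p]. For instance
  ∂SV = V − S.
As a 7×21 matrix over Z this has rank 6, with invariant factors (1,1,1,1,1,1).

The boundary map ∂_2: C_2 → C_1 maps a triangle to the signed sum of its edges. For instance
  ∂PTV = TV − PV + PT,
  ∂PQS = QS − PS + PQ.
As a 21×14 matrix over Z this has rank 13, with invariant factors (1,1,1,1,1,1,1,1,1,1,1,1,1).

From H_k ≅ ker(∂_k) / im(∂_{k+1}) we obtain:

  H_0: rank C_0 − rank ∂_1 = 7 − 6 = 1, and the invariant factors of ∂_1 are all 1, so H_0 ≅ Z.
  H_1: rank ker ∂_1 − rank ∂_2 = (21 − 6) − 13 = 2, and the invariant factors of ∂_2 are all 1, so H_1 ≅ Z^2.
  H_2: rank ker ∂_2 − rank ∂_3 = (14 − 13) − 0 = 1, and there is no ∂_3, so H_2 ≅ Z.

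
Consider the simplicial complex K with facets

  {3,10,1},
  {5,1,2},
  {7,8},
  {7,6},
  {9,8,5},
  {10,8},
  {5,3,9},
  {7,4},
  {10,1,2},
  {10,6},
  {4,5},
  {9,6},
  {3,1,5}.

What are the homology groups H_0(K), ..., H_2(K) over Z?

H_0 = Z,  H_1 = Z^4,  H_2 = 0.

K has 10 vertices, 19 edges, 6 triangles.
rank ∂_0 = 0, rank ∂_1 = 9 ⇒ b_0 = 10 − 0 − 9 = 1; all invariant factors of ∂_1 are 1 so no torsion. So H_0 ≅ Z.
rank ∂_1 = 9, rank ∂_2 = 6 ⇒ b_1 = 19 − 9 − 6 = 4; all invariant factors of ∂_2 are 1 so no torsion. So H_1 ≅ Z^4.
rank ∂_2 = 6, rank ∂_3 = 0 ⇒ b_2 = 6 − 6 − 0 = 0. So H_2 ≅ 0.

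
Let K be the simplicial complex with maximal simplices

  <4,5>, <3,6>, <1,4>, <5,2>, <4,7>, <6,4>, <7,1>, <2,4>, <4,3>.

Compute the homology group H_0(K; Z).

H_0 = Z.

Take the total order 1 < 2 < 3 < 4 < 5 < 6 < 7 on the vertex set. Then K (dimension 1) consists of the simplices:

  0-simplices (7): [1], [2], [3], [4], [5], [6], [7]
  1-simplices (9): [1,4], [1,7], [2,4], [2,5], [3,4], [3,6], [4,5], [4,6], [4,7]

so the chain groups are C_0 ≅ Z^7, C_1 ≅ Z^9.

The boundary map ∂_1: C_1 → C_0 is given by ∂[p,q] = [q] − [p]. For instance
  ∂[4,5] = [5] − [4].
The resulting 7×9 matrix has rank 6, and its Smith normal form has invariant factors (1,1,1,1,1,1).

Computing H_k = (kernel of ∂_k) / (image of ∂_{k+1}):

  H_0: rank C_0 − rank ∂_1 = 7 − 6 = 1, and the invariant factors of ∂_1 are all 1, so H_0 = Z.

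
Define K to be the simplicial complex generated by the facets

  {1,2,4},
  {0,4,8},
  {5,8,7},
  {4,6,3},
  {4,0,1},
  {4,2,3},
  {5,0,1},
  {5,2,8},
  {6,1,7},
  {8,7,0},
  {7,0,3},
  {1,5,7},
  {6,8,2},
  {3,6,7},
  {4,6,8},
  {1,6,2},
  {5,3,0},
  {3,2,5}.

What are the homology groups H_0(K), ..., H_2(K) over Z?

H_0 ≅ Z,  H_1 ≅ Z ⊕ Z/2,  H_2 = 0.

Fix the vertex order 0 < 1 < 2 < 3 < 4 < 5 < 6 < 7 < 8 and write every simplex with vertices in increasing order. Then dim K = 2 and the simplices of K are:

  0-simplices (9): [0], [1], [2], [3], [4], [5], [6], [7], [8]
  1-simplices (27): (27 of them)
  2-simplices (18): [0,1,4], [0,1,5], [0,3,5], [0,3,7], [0,4,8], [0,7,8], [1,2,4], [1,2,6], [1,5,7], [1,6,7], [2,3,4], [2,3,5], [2,5,8], [2,6,8], [3,4,6], [3,6,7], [4,6,8], [5,7,8]

giving chain groups C_0 ≅ Z^9, C_1 ≅ Z^27, C_2 ≅ Z^18.

∂_1: C_1 → C_0 maps an edge to its endpoints' difference, ∂[p,q] = q − p. For instance
  ∂[0,5] = [5] − [0].
As a 9×27 matrix over Z this has rank 8, with invariant factors (1,1,1,1,1,1,1,1).

Boundary ∂_2: C_2 → C_1 acts by ∂[p,q,r] = [q,r] − [p,r] + [p,q]. For instance
  ∂[0,1,5] = [1,5] − [0,5] + [0,1],
  ∂[2,3,5] = [3,5] − [2,5] + [2,3].
This gives a 27×18 integer matrix of rank 18; reducing to Smith normal form yields diagonal entries (1,1,1,1,1,1,1,1,1,1,1,1,1,1,1,1,1,2).

From H_k ≅ ker(∂_k) / im(∂_{k+1}) we obtain:

  H_0: rank C_0 − rank ∂_1 = 9 − 8 = 1, and the invariant factors of ∂_1 are all 1, so H_0 ≅ Z.
  H_1: rank ker ∂_1 − rank ∂_2 = (27 − 8) − 18 = 1, and ∂_2 has invariant factor 2 > 1, so H_1 ≅ Z ⊕ Z/2.
  H_2: rank ker ∂_2 − rank ∂_3 = (18 − 18) − 0 = 0, and there is no ∂_3, so H_2 ≅ 0.

As a check, the Euler characteristic is 9 − 27 + 18 = 0, which agrees with 1 − 1 + 0 = 0.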